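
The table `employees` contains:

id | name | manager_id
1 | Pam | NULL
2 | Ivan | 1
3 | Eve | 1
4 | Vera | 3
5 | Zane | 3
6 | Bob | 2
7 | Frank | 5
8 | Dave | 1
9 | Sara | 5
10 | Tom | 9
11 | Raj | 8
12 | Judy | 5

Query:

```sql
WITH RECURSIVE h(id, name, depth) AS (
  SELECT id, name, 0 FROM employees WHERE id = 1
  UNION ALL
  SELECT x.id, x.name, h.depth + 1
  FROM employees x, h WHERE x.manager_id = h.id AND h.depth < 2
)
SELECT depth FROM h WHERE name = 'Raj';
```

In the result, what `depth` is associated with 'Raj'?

2

Base: id=1 (Pam) at depth 0.
Iteration 1: rows with manager_id in {1} -> Ivan (id 2, depth 1), Eve (id 3, depth 1), Dave (id 8, depth 1).
Iteration 2: rows with manager_id in {2,3,8} -> Vera (id 4, depth 2), Zane (id 5, depth 2), Bob (id 6, depth 2), Raj (id 11, depth 2).
Iteration 3: depth < 2 fails for all current rows; recursion stops.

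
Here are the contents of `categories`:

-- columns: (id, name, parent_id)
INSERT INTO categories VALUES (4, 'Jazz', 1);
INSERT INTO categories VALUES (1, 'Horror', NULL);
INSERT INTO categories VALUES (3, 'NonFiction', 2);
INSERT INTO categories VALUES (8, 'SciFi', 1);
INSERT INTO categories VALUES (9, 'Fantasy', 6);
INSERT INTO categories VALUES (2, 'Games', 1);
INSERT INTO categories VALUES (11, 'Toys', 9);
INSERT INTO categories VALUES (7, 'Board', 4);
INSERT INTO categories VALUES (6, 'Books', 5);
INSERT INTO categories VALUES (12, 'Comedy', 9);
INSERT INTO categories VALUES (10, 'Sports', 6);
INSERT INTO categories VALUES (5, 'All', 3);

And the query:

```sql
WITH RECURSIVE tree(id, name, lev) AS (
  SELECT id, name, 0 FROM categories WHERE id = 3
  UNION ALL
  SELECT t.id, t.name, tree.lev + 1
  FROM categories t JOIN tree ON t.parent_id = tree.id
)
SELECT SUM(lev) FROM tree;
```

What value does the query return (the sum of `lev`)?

Base: id=3 (NonFiction) at lev 0.
Iteration 1: rows with parent_id in {3} -> All (id 5, lev 1).
Iteration 2: rows with parent_id in {5} -> Books (id 6, lev 2).
Iteration 3: rows with parent_id in {6} -> Fantasy (id 9, lev 3), Sports (id 10, lev 3).
Iteration 4: rows with parent_id in {9,10} -> Toys (id 11, lev 4), Comedy (id 12, lev 4).
Iteration 5: no rows with parent_id in {11,12}; recursion stops.
SUM(lev) = 0 + 1 + 2 + 3 + 3 + 4 + 4 = 17.

17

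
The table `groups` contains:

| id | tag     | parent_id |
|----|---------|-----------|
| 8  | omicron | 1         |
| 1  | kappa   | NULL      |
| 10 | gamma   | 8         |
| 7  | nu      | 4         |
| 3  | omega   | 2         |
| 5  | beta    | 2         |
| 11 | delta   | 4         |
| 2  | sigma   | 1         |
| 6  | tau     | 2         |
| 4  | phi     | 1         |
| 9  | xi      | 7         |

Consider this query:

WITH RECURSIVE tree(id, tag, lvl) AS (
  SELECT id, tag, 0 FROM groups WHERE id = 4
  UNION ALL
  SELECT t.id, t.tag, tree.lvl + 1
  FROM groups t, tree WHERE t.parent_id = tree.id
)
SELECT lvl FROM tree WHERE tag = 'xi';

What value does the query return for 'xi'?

2

Base: id=4 (phi) at lvl 0.
Iteration 1: rows with parent_id in {4} -> nu (id 7, lvl 1), delta (id 11, lvl 1).
Iteration 2: rows with parent_id in {7,11} -> xi (id 9, lvl 2).
Iteration 3: no rows with parent_id in {9}; recursion stops.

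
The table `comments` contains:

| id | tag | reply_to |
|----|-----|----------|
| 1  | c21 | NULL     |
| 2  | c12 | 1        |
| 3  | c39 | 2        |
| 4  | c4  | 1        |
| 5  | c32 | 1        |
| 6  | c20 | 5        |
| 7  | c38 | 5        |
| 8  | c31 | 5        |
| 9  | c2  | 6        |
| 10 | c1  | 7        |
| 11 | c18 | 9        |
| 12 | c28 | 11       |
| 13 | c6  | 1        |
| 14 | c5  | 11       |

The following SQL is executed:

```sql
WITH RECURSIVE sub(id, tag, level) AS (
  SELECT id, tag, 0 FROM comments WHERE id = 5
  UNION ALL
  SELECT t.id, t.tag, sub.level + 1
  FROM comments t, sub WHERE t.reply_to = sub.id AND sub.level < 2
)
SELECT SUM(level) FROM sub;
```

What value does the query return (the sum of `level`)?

Base: id=5 (c32) at level 0.
Iteration 1: rows with reply_to in {5} -> c20 (id 6, level 1), c38 (id 7, level 1), c31 (id 8, level 1).
Iteration 2: rows with reply_to in {6,7,8} -> c2 (id 9, level 2), c1 (id 10, level 2).
Iteration 3: level < 2 fails for all current rows; recursion stops.
SUM(level) = 0 + 1 + 1 + 1 + 2 + 2 = 7.

7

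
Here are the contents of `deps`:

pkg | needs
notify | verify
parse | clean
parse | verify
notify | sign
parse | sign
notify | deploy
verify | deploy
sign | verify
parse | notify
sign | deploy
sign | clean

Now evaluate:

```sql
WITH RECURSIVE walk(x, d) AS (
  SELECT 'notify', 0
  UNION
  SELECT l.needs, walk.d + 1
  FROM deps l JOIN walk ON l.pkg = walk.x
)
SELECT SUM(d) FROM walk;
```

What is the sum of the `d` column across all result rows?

12

Base: (notify, d=0).
Iteration 1: edges from {notify} -> (deploy, d=1), (sign, d=1), (verify, d=1).
Iteration 2: edges from {deploy,sign,verify} -> (clean, d=2), (deploy, d=2), (verify, d=2). [UNION drops 1 duplicate row(s)]
Iteration 3: edges from {clean,deploy,verify} -> (deploy, d=3).
Iteration 4: no outgoing edges from {deploy}; recursion stops.
SUM(d) = 0 + 1 + 1 + 1 + 2 + 2 + 2 + 3 = 12.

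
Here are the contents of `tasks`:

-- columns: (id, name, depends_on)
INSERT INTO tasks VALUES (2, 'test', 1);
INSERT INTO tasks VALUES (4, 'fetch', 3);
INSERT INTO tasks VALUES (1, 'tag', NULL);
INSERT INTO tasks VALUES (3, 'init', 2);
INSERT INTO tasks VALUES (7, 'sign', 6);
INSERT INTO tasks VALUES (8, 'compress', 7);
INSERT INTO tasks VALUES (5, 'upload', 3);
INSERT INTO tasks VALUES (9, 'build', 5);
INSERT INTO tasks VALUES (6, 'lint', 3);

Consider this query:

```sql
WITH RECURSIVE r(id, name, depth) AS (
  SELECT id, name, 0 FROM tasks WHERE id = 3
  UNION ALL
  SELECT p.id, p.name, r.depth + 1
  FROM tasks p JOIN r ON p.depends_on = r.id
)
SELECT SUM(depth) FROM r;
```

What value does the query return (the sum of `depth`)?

Base: id=3 (init) at depth 0.
Iteration 1: rows with depends_on in {3} -> fetch (id 4, depth 1), upload (id 5, depth 1), lint (id 6, depth 1).
Iteration 2: rows with depends_on in {4,5,6} -> sign (id 7, depth 2), build (id 9, depth 2).
Iteration 3: rows with depends_on in {7,9} -> compress (id 8, depth 3).
Iteration 4: no rows with depends_on in {8}; recursion stops.
SUM(depth) = 0 + 1 + 1 + 1 + 2 + 2 + 3 = 10.

10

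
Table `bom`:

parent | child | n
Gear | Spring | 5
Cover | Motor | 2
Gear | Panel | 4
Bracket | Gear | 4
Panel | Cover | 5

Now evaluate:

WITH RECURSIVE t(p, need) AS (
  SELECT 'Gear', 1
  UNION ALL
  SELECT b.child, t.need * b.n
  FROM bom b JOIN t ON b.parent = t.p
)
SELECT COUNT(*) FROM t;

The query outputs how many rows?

Base: (Gear, need=1).
Iteration 1: components of {Gear} -> Panel = 1*4 = 4, Spring = 1*5 = 5.
Iteration 2: components of {Panel,Spring} -> Cover = 4*5 = 20.
Iteration 3: components of {Cover} -> Motor = 20*2 = 40.
Iteration 4: no further components; recursion stops.
Total rows emitted: 5.

5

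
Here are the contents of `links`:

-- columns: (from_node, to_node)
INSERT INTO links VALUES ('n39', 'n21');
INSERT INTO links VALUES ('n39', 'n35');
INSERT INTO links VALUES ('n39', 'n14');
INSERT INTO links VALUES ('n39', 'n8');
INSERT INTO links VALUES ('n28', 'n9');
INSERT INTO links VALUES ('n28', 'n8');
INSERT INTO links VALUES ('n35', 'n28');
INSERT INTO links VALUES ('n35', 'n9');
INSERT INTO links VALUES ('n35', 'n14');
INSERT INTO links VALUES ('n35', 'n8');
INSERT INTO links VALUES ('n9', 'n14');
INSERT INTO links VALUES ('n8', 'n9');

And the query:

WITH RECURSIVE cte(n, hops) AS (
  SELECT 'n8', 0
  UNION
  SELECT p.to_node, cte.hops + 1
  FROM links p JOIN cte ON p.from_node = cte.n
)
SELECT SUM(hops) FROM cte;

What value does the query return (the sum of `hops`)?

3

Base: (n8, hops=0).
Iteration 1: edges from {n8} -> (n9, hops=1).
Iteration 2: edges from {n9} -> (n14, hops=2).
Iteration 3: no outgoing edges from {n14}; recursion stops.
SUM(hops) = 0 + 1 + 2 = 3.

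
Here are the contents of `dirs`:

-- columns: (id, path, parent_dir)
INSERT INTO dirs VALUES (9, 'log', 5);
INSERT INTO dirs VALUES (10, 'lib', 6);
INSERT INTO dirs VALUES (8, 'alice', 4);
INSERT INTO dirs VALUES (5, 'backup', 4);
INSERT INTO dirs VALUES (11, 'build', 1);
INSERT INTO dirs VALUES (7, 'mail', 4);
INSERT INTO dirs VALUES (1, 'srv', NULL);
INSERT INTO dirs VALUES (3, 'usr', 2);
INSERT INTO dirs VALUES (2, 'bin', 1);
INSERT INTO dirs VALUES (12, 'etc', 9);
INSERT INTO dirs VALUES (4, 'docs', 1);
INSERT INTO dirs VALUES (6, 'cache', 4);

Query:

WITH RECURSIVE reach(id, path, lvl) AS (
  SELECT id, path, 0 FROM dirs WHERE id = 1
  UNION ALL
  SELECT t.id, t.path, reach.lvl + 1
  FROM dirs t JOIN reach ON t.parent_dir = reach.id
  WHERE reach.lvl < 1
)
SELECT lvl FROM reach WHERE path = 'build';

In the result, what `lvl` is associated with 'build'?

1

Base: id=1 (srv) at lvl 0.
Iteration 1: rows with parent_dir in {1} -> bin (id 2, lvl 1), docs (id 4, lvl 1), build (id 11, lvl 1).
Iteration 2: lvl < 1 fails for all current rows; recursion stops.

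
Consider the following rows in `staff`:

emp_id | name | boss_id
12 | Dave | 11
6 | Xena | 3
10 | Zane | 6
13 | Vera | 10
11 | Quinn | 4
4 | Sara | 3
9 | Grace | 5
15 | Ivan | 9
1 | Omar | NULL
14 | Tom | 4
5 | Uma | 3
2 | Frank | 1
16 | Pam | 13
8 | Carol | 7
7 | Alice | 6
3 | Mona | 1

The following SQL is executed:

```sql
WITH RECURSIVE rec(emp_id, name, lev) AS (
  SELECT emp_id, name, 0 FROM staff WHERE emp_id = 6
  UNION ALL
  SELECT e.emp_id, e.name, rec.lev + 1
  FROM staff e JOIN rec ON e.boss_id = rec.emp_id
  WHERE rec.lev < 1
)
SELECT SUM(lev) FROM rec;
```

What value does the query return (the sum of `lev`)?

2

Base: emp_id=6 (Xena) at lev 0.
Iteration 1: rows with boss_id in {6} -> Alice (id 7, lev 1), Zane (id 10, lev 1).
Iteration 2: lev < 1 fails for all current rows; recursion stops.
SUM(lev) = 0 + 1 + 1 = 2.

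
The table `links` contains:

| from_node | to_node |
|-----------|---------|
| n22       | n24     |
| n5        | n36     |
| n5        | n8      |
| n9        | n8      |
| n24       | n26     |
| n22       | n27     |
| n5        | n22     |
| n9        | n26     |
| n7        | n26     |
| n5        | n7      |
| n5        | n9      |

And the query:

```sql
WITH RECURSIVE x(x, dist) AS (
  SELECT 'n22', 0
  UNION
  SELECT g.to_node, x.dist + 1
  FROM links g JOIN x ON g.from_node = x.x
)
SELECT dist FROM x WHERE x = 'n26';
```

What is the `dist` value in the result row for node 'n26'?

2

Base: (n22, dist=0).
Iteration 1: edges from {n22} -> (n24, dist=1), (n27, dist=1).
Iteration 2: edges from {n24,n27} -> (n26, dist=2).
Iteration 3: no outgoing edges from {n26}; recursion stops.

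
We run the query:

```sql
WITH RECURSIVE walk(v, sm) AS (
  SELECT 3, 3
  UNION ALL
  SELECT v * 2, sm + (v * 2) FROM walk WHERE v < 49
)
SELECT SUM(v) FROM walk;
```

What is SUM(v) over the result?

189

Base: v=3, sm=3.
Iteration 1: 3 < 49 holds -> v = 3 * 2 = 6, sm = 3 + 6 = 9.
Iteration 2: 6 < 49 holds -> v = 6 * 2 = 12, sm = 9 + 12 = 21.
Iteration 3: 12 < 49 holds -> v = 12 * 2 = 24, sm = 21 + 24 = 45.
Iteration 4: 24 < 49 holds -> v = 24 * 2 = 48, sm = 45 + 48 = 93.
Iteration 5: 48 < 49 holds -> v = 48 * 2 = 96, sm = 93 + 96 = 189.
Iteration 6: 96 < 49 fails; recursion stops.
SUM(v) = 3 + 6 + 12 + 24 + 48 + 96 = 189.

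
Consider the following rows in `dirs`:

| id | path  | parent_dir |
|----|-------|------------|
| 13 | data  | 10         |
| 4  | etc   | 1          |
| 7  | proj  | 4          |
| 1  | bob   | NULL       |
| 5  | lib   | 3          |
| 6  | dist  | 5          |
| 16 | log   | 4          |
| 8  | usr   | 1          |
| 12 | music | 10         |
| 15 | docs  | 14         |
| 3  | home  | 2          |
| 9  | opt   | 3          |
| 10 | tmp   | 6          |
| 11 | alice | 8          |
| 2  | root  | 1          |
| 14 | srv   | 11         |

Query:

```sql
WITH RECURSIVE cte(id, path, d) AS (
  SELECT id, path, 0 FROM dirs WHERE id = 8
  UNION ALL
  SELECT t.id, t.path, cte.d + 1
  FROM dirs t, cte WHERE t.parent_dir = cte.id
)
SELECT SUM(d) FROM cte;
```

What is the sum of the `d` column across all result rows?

Base: id=8 (usr) at d 0.
Iteration 1: rows with parent_dir in {8} -> alice (id 11, d 1).
Iteration 2: rows with parent_dir in {11} -> srv (id 14, d 2).
Iteration 3: rows with parent_dir in {14} -> docs (id 15, d 3).
Iteration 4: no rows with parent_dir in {15}; recursion stops.
SUM(d) = 0 + 1 + 2 + 3 = 6.

6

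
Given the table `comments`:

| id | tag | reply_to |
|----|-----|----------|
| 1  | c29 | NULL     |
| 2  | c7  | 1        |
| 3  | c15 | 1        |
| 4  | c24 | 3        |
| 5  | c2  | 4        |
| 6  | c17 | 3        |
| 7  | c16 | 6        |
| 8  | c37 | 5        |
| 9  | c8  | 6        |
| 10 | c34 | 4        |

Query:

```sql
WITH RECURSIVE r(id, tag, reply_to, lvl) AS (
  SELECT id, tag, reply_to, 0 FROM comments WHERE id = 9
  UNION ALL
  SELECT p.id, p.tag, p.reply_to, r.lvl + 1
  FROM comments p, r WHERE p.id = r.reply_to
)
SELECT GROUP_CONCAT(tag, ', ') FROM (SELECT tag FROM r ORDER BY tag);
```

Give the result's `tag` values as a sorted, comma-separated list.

c15, c17, c29, c8

Base: id=9 (c8), reply_to=6, lvl 0.
Iteration 1: join on id=6 -> c17 (id 6, reply_to=3, lvl 1).
Iteration 2: join on id=3 -> c15 (id 3, reply_to=1, lvl 2).
Iteration 3: join on id=1 -> c29 (id 1, reply_to=NULL, lvl 3).
Iteration 4: reply_to is NULL; no match; recursion stops.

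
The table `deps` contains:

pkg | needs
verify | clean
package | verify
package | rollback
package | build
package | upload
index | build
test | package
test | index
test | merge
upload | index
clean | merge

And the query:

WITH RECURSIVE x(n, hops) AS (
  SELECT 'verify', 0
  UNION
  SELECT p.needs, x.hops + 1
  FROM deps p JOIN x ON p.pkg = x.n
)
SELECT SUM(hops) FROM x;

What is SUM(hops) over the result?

3

Base: (verify, hops=0).
Iteration 1: edges from {verify} -> (clean, hops=1).
Iteration 2: edges from {clean} -> (merge, hops=2).
Iteration 3: no outgoing edges from {merge}; recursion stops.
SUM(hops) = 0 + 1 + 2 = 3.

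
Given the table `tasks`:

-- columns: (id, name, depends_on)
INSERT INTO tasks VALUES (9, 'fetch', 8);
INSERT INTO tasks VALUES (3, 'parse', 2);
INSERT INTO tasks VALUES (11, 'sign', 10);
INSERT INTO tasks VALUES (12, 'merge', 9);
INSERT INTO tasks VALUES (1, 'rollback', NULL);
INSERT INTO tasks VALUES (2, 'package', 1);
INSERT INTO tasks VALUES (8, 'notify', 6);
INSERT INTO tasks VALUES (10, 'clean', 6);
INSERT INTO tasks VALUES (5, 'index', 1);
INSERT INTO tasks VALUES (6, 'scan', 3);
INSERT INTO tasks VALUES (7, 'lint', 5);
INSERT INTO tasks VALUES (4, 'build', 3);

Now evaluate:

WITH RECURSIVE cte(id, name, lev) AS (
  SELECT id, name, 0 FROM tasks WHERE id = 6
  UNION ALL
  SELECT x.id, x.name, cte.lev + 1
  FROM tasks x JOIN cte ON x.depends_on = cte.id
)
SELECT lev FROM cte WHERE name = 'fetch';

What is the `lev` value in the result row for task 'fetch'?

Base: id=6 (scan) at lev 0.
Iteration 1: rows with depends_on in {6} -> notify (id 8, lev 1), clean (id 10, lev 1).
Iteration 2: rows with depends_on in {8,10} -> fetch (id 9, lev 2), sign (id 11, lev 2).
Iteration 3: rows with depends_on in {9,11} -> merge (id 12, lev 3).
Iteration 4: no rows with depends_on in {12}; recursion stops.

2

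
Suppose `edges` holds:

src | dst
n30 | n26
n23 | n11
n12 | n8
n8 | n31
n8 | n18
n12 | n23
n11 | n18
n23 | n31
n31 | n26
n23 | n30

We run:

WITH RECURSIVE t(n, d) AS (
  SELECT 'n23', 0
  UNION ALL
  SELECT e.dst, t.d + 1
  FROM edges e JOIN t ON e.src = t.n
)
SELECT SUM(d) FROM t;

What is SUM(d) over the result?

Base: (n23, d=0).
Iteration 1: edges from {n23} -> (n11, d=1), (n30, d=1), (n31, d=1).
Iteration 2: edges from {n11,n30,n31} -> (n18, d=2), (n26, d=2) x2. [UNION ALL keeps all 3 new rows, including repeats]
Iteration 3: no outgoing edges from {n18,n26}; recursion stops.
SUM(d) = 0 + 1 + 1 + 1 + 2 + 2 + 2 = 9.

9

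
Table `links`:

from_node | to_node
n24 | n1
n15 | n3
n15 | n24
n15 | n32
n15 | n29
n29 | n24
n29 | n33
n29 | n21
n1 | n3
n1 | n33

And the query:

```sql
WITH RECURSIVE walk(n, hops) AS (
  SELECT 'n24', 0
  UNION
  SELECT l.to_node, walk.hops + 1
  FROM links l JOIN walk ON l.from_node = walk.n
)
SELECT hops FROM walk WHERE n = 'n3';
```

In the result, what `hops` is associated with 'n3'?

2

Base: (n24, hops=0).
Iteration 1: edges from {n24} -> (n1, hops=1).
Iteration 2: edges from {n1} -> (n3, hops=2), (n33, hops=2).
Iteration 3: no outgoing edges from {n3,n33}; recursion stops.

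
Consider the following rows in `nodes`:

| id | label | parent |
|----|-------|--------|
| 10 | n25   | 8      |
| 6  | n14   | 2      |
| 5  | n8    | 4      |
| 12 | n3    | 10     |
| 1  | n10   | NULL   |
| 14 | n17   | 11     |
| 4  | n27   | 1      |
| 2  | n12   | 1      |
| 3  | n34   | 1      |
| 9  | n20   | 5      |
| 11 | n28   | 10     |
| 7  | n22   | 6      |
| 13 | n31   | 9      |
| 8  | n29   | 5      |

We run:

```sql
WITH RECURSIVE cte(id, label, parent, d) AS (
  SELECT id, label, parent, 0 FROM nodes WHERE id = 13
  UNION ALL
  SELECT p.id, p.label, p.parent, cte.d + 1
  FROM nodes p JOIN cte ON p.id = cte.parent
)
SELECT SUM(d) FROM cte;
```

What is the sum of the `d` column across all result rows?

Base: id=13 (n31), parent=9, d 0.
Iteration 1: join on id=9 -> n20 (id 9, parent=5, d 1).
Iteration 2: join on id=5 -> n8 (id 5, parent=4, d 2).
Iteration 3: join on id=4 -> n27 (id 4, parent=1, d 3).
Iteration 4: join on id=1 -> n10 (id 1, parent=NULL, d 4).
Iteration 5: parent is NULL; no match; recursion stops.
SUM(d) = 0 + 1 + 2 + 3 + 4 = 10.

10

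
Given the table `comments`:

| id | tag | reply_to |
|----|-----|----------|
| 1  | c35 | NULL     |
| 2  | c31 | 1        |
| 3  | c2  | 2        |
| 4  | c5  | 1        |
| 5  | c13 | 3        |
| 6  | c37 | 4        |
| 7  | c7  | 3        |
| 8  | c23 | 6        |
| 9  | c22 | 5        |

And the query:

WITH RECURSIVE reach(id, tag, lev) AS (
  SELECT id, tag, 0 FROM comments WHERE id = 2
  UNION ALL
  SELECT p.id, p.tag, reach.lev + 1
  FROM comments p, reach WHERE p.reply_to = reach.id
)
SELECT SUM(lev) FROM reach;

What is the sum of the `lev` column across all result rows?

8

Base: id=2 (c31) at lev 0.
Iteration 1: rows with reply_to in {2} -> c2 (id 3, lev 1).
Iteration 2: rows with reply_to in {3} -> c13 (id 5, lev 2), c7 (id 7, lev 2).
Iteration 3: rows with reply_to in {5,7} -> c22 (id 9, lev 3).
Iteration 4: no rows with reply_to in {9}; recursion stops.
SUM(lev) = 0 + 1 + 2 + 2 + 3 = 8.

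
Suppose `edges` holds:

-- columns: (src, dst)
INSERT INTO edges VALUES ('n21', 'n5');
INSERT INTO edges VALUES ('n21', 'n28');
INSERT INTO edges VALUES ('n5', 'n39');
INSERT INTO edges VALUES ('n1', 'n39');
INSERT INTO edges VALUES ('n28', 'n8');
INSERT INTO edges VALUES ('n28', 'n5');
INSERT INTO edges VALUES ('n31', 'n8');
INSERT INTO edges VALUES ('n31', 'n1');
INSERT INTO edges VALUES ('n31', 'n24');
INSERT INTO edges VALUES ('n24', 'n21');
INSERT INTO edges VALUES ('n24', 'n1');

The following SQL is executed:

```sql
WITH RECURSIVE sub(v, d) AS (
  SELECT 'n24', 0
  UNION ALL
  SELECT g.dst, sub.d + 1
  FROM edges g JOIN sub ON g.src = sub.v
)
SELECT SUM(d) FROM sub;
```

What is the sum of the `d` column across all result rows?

21

Base: (n24, d=0).
Iteration 1: edges from {n24} -> (n1, d=1), (n21, d=1).
Iteration 2: edges from {n1,n21} -> (n28, d=2), (n39, d=2), (n5, d=2).
Iteration 3: edges from {n28,n39,n5} -> (n39, d=3), (n5, d=3), (n8, d=3).
Iteration 4: edges from {n39,n5,n8} -> (n39, d=4).
Iteration 5: no outgoing edges from {n39}; recursion stops.
SUM(d) = 0 + 1 + 1 + 2 + 2 + 2 + 3 + 3 + 3 + 4 = 21.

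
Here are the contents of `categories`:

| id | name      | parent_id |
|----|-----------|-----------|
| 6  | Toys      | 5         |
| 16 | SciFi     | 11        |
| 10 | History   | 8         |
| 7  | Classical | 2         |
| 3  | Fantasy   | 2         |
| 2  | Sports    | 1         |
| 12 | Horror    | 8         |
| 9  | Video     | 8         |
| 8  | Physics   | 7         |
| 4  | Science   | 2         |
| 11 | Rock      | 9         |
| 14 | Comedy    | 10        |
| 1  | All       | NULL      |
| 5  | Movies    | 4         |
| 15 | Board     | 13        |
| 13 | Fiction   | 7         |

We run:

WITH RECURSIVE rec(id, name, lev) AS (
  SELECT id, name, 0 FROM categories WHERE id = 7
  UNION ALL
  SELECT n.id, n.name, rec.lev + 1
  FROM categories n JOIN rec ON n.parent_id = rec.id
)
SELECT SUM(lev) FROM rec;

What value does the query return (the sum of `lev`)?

Base: id=7 (Classical) at lev 0.
Iteration 1: rows with parent_id in {7} -> Physics (id 8, lev 1), Fiction (id 13, lev 1).
Iteration 2: rows with parent_id in {8,13} -> Video (id 9, lev 2), History (id 10, lev 2), Horror (id 12, lev 2), Board (id 15, lev 2).
Iteration 3: rows with parent_id in {9,10,12,15} -> Rock (id 11, lev 3), Comedy (id 14, lev 3).
Iteration 4: rows with parent_id in {11,14} -> SciFi (id 16, lev 4).
Iteration 5: no rows with parent_id in {16}; recursion stops.
SUM(lev) = 0 + 1 + 1 + 2 + 2 + 2 + 2 + 3 + 3 + 4 = 20.

20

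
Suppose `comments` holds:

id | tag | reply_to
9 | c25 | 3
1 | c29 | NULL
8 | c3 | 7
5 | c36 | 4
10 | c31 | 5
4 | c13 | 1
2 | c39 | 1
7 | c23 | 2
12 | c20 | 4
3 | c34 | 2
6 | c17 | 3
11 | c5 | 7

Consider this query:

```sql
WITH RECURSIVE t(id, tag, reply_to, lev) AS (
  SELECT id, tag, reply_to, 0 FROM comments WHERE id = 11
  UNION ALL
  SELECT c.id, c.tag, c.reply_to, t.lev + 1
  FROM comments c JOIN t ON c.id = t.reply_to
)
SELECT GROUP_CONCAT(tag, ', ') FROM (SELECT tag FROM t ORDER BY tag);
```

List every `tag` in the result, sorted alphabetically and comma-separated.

Base: id=11 (c5), reply_to=7, lev 0.
Iteration 1: join on id=7 -> c23 (id 7, reply_to=2, lev 1).
Iteration 2: join on id=2 -> c39 (id 2, reply_to=1, lev 2).
Iteration 3: join on id=1 -> c29 (id 1, reply_to=NULL, lev 3).
Iteration 4: reply_to is NULL; no match; recursion stops.

c23, c29, c39, c5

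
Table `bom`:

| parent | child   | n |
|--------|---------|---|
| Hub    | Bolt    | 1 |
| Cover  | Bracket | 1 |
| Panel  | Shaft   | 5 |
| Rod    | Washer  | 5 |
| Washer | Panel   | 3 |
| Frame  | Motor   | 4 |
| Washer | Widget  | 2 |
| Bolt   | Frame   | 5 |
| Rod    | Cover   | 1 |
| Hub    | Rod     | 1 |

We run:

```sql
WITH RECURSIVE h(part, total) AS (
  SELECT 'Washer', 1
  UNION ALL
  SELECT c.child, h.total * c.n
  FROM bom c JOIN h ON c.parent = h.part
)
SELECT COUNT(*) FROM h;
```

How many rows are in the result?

4

Base: (Washer, total=1).
Iteration 1: components of {Washer} -> Panel = 1*3 = 3, Widget = 1*2 = 2.
Iteration 2: components of {Panel,Widget} -> Shaft = 3*5 = 15.
Iteration 3: no further components; recursion stops.
Total rows emitted: 4.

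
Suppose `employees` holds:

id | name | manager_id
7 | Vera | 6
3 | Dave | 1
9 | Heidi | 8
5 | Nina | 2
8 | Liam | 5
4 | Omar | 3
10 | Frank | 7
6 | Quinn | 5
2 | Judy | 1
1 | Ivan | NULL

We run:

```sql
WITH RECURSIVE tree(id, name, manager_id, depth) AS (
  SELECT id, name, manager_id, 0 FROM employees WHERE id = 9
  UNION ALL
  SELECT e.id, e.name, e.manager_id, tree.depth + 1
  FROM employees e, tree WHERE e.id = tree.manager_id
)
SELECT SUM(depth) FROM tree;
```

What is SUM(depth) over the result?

10

Base: id=9 (Heidi), manager_id=8, depth 0.
Iteration 1: join on id=8 -> Liam (id 8, manager_id=5, depth 1).
Iteration 2: join on id=5 -> Nina (id 5, manager_id=2, depth 2).
Iteration 3: join on id=2 -> Judy (id 2, manager_id=1, depth 3).
Iteration 4: join on id=1 -> Ivan (id 1, manager_id=NULL, depth 4).
Iteration 5: manager_id is NULL; no match; recursion stops.
SUM(depth) = 0 + 1 + 2 + 3 + 4 = 10.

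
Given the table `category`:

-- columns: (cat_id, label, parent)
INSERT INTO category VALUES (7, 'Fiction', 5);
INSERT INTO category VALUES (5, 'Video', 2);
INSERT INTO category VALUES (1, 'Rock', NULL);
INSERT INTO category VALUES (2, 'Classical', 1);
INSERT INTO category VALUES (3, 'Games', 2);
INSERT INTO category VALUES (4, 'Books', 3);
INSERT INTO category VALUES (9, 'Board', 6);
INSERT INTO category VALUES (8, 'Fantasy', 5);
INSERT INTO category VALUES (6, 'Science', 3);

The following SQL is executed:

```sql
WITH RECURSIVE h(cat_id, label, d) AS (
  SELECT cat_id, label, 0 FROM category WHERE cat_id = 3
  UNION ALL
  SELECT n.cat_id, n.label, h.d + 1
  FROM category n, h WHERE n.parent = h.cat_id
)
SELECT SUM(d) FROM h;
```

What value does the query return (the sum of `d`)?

Base: cat_id=3 (Games) at d 0.
Iteration 1: rows with parent in {3} -> Books (id 4, d 1), Science (id 6, d 1).
Iteration 2: rows with parent in {4,6} -> Board (id 9, d 2).
Iteration 3: no rows with parent in {9}; recursion stops.
SUM(d) = 0 + 1 + 1 + 2 = 4.

4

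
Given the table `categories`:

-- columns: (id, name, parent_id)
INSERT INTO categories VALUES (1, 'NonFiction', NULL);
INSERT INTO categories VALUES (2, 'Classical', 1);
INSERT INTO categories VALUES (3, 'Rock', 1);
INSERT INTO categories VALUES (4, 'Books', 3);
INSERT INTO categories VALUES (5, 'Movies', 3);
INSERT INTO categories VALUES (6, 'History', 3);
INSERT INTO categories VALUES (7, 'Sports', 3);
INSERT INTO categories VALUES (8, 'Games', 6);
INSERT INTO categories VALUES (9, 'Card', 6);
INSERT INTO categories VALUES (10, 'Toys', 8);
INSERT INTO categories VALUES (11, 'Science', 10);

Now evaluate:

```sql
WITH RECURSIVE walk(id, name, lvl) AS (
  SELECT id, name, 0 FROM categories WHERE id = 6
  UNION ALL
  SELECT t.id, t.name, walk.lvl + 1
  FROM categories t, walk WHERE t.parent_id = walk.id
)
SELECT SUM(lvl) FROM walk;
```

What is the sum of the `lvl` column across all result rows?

7

Base: id=6 (History) at lvl 0.
Iteration 1: rows with parent_id in {6} -> Games (id 8, lvl 1), Card (id 9, lvl 1).
Iteration 2: rows with parent_id in {8,9} -> Toys (id 10, lvl 2).
Iteration 3: rows with parent_id in {10} -> Science (id 11, lvl 3).
Iteration 4: no rows with parent_id in {11}; recursion stops.
SUM(lvl) = 0 + 1 + 1 + 2 + 3 = 7.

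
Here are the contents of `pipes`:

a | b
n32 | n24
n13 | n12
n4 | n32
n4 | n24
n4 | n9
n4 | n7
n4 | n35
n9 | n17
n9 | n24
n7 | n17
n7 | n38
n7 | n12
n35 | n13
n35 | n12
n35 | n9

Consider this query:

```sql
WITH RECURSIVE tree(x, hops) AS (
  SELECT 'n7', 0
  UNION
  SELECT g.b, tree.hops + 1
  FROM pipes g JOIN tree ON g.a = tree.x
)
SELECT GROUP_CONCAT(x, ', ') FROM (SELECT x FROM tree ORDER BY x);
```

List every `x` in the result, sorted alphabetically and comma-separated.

Base: (n7, hops=0).
Iteration 1: edges from {n7} -> (n12, hops=1), (n17, hops=1), (n38, hops=1).
Iteration 2: no outgoing edges from {n12,n17,n38}; recursion stops.

n12, n17, n38, n7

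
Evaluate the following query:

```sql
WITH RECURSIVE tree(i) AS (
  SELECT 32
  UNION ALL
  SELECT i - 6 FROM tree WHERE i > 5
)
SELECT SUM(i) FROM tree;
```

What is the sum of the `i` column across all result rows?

102

Base: i=32.
Iteration 1: 32 > 5 holds -> i = 32 - 6 = 26.
Iteration 2: 26 > 5 holds -> i = 26 - 6 = 20.
Iteration 3: 20 > 5 holds -> i = 20 - 6 = 14.
Iteration 4: 14 > 5 holds -> i = 14 - 6 = 8.
Iteration 5: 8 > 5 holds -> i = 8 - 6 = 2.
Iteration 6: 2 > 5 fails; recursion stops.
SUM(i) = 32 + 26 + 20 + 14 + 8 + 2 = 102.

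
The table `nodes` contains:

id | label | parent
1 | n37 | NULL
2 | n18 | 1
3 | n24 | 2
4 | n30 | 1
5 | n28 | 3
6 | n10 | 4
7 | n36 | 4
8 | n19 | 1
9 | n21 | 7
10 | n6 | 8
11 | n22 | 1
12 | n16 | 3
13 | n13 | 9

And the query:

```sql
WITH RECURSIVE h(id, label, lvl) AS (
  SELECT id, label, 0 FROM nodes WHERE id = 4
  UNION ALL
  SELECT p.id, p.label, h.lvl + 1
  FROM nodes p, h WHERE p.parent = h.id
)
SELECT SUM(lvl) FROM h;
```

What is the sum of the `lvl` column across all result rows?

Base: id=4 (n30) at lvl 0.
Iteration 1: rows with parent in {4} -> n10 (id 6, lvl 1), n36 (id 7, lvl 1).
Iteration 2: rows with parent in {6,7} -> n21 (id 9, lvl 2).
Iteration 3: rows with parent in {9} -> n13 (id 13, lvl 3).
Iteration 4: no rows with parent in {13}; recursion stops.
SUM(lvl) = 0 + 1 + 1 + 2 + 3 = 7.

7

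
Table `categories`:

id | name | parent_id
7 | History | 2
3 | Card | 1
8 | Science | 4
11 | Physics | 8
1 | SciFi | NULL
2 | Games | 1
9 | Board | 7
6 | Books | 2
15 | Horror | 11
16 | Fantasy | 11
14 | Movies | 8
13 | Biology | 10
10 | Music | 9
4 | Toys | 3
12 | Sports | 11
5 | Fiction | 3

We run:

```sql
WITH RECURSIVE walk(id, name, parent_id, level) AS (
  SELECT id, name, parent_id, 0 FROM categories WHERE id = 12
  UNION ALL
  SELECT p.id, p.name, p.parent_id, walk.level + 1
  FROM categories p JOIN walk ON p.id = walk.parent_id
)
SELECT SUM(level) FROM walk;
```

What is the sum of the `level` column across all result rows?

Base: id=12 (Sports), parent_id=11, level 0.
Iteration 1: join on id=11 -> Physics (id 11, parent_id=8, level 1).
Iteration 2: join on id=8 -> Science (id 8, parent_id=4, level 2).
Iteration 3: join on id=4 -> Toys (id 4, parent_id=3, level 3).
Iteration 4: join on id=3 -> Card (id 3, parent_id=1, level 4).
Iteration 5: join on id=1 -> SciFi (id 1, parent_id=NULL, level 5).
Iteration 6: parent_id is NULL; no match; recursion stops.
SUM(level) = 0 + 1 + 2 + 3 + 4 + 5 = 15.

15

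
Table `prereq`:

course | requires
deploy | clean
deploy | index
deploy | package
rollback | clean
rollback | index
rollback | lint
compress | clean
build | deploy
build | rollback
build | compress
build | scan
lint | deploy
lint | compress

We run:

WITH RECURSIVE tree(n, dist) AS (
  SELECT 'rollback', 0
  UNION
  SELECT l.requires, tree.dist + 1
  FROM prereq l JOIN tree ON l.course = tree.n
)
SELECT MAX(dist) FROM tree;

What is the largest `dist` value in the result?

Base: (rollback, dist=0).
Iteration 1: edges from {rollback} -> (clean, dist=1), (index, dist=1), (lint, dist=1).
Iteration 2: edges from {clean,index,lint} -> (compress, dist=2), (deploy, dist=2).
Iteration 3: edges from {compress,deploy} -> (clean, dist=3), (index, dist=3), (package, dist=3). [UNION drops 1 duplicate row(s)]
Iteration 4: no outgoing edges from {clean,index,package}; recursion stops.
dist values: 0, 1, 1, 1, 2, 2, 3, 3, 3; the maximum is 3.

3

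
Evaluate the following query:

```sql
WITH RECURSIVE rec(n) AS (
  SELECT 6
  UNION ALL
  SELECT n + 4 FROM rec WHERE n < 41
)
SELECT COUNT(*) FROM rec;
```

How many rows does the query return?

Base: n=6.
Iteration 1: 6 < 41 holds -> n = 6 + 4 = 10.
Iteration 2: 10 < 41 holds -> n = 10 + 4 = 14.
Iteration 3: 14 < 41 holds -> n = 14 + 4 = 18.
Iteration 4: 18 < 41 holds -> n = 18 + 4 = 22.
Iteration 5: 22 < 41 holds -> n = 22 + 4 = 26.
Iteration 6: 26 < 41 holds -> n = 26 + 4 = 30.
Iteration 7: 30 < 41 holds -> n = 30 + 4 = 34.
Iteration 8: 34 < 41 holds -> n = 34 + 4 = 38.
Iteration 9: 38 < 41 holds -> n = 38 + 4 = 42.
Iteration 10: 42 < 41 fails; recursion stops.
Total rows emitted: 10.

10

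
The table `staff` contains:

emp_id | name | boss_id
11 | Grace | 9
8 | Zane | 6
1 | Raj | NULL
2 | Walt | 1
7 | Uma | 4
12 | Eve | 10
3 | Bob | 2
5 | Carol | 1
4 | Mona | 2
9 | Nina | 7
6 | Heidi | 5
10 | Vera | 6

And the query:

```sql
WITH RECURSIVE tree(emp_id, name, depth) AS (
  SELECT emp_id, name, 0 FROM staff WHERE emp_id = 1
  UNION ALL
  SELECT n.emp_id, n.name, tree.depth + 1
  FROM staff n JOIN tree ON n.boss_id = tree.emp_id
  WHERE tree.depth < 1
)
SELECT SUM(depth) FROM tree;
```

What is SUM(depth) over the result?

2

Base: emp_id=1 (Raj) at depth 0.
Iteration 1: rows with boss_id in {1} -> Walt (id 2, depth 1), Carol (id 5, depth 1).
Iteration 2: depth < 1 fails for all current rows; recursion stops.
SUM(depth) = 0 + 1 + 1 = 2.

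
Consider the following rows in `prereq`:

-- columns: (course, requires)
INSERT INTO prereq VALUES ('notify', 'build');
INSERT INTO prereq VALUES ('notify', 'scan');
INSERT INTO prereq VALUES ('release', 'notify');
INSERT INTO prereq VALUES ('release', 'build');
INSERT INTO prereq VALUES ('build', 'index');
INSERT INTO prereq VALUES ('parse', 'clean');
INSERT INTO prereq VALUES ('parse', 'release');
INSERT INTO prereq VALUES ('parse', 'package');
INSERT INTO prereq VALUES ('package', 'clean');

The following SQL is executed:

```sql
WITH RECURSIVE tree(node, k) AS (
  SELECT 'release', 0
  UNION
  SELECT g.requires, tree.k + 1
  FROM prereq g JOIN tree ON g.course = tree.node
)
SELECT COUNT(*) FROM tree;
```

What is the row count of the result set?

Base: (release, k=0).
Iteration 1: edges from {release} -> (build, k=1), (notify, k=1).
Iteration 2: edges from {build,notify} -> (build, k=2), (index, k=2), (scan, k=2).
Iteration 3: edges from {build,index,scan} -> (index, k=3).
Iteration 4: no outgoing edges from {index}; recursion stops.
Total rows emitted: 7.

7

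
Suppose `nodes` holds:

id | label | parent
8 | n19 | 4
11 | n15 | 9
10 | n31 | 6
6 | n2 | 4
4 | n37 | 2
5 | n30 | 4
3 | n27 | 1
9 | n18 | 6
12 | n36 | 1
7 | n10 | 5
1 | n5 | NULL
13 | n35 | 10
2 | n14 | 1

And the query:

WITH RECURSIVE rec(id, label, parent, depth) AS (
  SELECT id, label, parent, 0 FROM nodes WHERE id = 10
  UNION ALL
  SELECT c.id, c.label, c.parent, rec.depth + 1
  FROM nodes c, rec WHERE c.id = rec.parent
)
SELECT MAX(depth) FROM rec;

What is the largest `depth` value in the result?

4

Base: id=10 (n31), parent=6, depth 0.
Iteration 1: join on id=6 -> n2 (id 6, parent=4, depth 1).
Iteration 2: join on id=4 -> n37 (id 4, parent=2, depth 2).
Iteration 3: join on id=2 -> n14 (id 2, parent=1, depth 3).
Iteration 4: join on id=1 -> n5 (id 1, parent=NULL, depth 4).
Iteration 5: parent is NULL; no match; recursion stops.
depth values: 0, 1, 2, 3, 4; the maximum is 4.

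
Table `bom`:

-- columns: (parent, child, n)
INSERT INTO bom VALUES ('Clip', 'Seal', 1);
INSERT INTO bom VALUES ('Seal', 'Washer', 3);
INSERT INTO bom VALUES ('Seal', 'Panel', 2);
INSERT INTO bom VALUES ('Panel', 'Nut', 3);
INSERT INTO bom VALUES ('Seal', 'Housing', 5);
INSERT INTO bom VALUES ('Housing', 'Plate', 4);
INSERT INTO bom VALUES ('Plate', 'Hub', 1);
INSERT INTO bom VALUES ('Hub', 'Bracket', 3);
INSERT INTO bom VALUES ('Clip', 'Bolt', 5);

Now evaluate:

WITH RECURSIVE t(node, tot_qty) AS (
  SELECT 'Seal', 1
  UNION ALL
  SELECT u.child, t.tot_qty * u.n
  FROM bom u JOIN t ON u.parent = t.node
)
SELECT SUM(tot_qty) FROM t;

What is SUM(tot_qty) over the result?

Base: (Seal, tot_qty=1).
Iteration 1: components of {Seal} -> Housing = 1*5 = 5, Panel = 1*2 = 2, Washer = 1*3 = 3.
Iteration 2: components of {Housing,Panel,Washer} -> Nut = 2*3 = 6, Plate = 5*4 = 20.
Iteration 3: components of {Nut,Plate} -> Hub = 20*1 = 20.
Iteration 4: components of {Hub} -> Bracket = 20*3 = 60.
Iteration 5: no further components; recursion stops.
SUM(tot_qty) = 1 + 3 + 2 + 5 + 6 + 20 + 20 + 60 = 117.

117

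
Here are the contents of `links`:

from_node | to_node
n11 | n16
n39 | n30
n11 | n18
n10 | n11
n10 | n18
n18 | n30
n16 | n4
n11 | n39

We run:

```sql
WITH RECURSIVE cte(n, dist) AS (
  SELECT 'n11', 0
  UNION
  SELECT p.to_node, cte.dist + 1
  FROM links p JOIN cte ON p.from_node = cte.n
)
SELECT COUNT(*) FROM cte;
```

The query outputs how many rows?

6

Base: (n11, dist=0).
Iteration 1: edges from {n11} -> (n16, dist=1), (n18, dist=1), (n39, dist=1).
Iteration 2: edges from {n16,n18,n39} -> (n30, dist=2), (n4, dist=2). [UNION drops 1 duplicate row(s)]
Iteration 3: no outgoing edges from {n30,n4}; recursion stops.
Total rows emitted: 6.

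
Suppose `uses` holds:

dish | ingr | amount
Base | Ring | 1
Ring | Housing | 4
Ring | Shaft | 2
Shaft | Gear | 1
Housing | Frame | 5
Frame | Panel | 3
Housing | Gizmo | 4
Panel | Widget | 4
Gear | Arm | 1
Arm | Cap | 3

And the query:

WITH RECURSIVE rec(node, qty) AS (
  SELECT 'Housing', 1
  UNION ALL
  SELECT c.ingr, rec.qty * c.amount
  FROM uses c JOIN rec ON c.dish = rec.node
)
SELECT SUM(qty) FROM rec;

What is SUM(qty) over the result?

85

Base: (Housing, qty=1).
Iteration 1: components of {Housing} -> Frame = 1*5 = 5, Gizmo = 1*4 = 4.
Iteration 2: components of {Frame,Gizmo} -> Panel = 5*3 = 15.
Iteration 3: components of {Panel} -> Widget = 15*4 = 60.
Iteration 4: no further components; recursion stops.
SUM(qty) = 1 + 5 + 4 + 15 + 60 = 85.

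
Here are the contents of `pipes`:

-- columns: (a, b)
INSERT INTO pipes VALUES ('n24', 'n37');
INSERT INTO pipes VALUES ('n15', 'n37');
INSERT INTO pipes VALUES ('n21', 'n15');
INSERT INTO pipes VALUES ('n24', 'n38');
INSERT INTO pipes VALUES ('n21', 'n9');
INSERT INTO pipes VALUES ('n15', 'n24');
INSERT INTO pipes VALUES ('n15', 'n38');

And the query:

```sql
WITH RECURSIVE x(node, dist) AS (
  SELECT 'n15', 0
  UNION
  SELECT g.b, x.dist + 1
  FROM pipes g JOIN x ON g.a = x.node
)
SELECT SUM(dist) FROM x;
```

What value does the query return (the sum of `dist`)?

7

Base: (n15, dist=0).
Iteration 1: edges from {n15} -> (n24, dist=1), (n37, dist=1), (n38, dist=1).
Iteration 2: edges from {n24,n37,n38} -> (n37, dist=2), (n38, dist=2).
Iteration 3: no outgoing edges from {n37,n38}; recursion stops.
SUM(dist) = 0 + 1 + 1 + 1 + 2 + 2 = 7.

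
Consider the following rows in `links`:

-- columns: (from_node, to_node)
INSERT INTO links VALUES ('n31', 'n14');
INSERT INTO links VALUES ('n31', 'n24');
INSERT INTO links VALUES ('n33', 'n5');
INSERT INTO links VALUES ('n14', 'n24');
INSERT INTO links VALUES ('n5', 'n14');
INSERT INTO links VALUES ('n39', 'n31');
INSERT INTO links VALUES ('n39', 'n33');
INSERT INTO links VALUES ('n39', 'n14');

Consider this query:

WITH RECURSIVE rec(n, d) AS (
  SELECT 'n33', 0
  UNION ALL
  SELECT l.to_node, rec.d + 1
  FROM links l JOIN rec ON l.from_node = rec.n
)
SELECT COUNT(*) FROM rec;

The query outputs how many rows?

Base: (n33, d=0).
Iteration 1: edges from {n33} -> (n5, d=1).
Iteration 2: edges from {n5} -> (n14, d=2).
Iteration 3: edges from {n14} -> (n24, d=3).
Iteration 4: no outgoing edges from {n24}; recursion stops.
Total rows emitted: 4.

4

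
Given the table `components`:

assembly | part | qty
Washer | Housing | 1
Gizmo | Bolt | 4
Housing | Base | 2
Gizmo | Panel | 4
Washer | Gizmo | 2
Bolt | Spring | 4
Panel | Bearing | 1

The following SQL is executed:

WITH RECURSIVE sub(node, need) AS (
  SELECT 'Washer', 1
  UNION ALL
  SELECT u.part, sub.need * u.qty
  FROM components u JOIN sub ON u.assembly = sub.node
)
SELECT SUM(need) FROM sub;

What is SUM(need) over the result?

62

Base: (Washer, need=1).
Iteration 1: components of {Washer} -> Gizmo = 1*2 = 2, Housing = 1*1 = 1.
Iteration 2: components of {Gizmo,Housing} -> Base = 1*2 = 2, Bolt = 2*4 = 8, Panel = 2*4 = 8.
Iteration 3: components of {Base,Bolt,Panel} -> Bearing = 8*1 = 8, Spring = 8*4 = 32.
Iteration 4: no further components; recursion stops.
SUM(need) = 1 + 2 + 1 + 8 + 8 + 2 + 32 + 8 = 62.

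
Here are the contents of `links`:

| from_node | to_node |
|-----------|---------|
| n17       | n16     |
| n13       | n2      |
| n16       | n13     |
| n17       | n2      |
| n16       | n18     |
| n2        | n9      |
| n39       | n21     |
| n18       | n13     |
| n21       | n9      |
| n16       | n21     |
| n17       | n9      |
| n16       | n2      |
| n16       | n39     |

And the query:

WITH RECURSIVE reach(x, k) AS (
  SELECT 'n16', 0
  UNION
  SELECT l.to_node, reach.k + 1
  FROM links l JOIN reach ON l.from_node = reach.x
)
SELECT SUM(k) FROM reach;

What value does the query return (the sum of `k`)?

Base: (n16, k=0).
Iteration 1: edges from {n16} -> (n13, k=1), (n18, k=1), (n2, k=1), (n21, k=1), (n39, k=1).
Iteration 2: edges from {n13,n18,n2,n21,n39} -> (n13, k=2), (n2, k=2), (n21, k=2), (n9, k=2). [UNION drops 1 duplicate row(s)]
Iteration 3: edges from {n13,n2,n21,n9} -> (n2, k=3), (n9, k=3). [UNION drops 1 duplicate row(s)]
Iteration 4: edges from {n2,n9} -> (n9, k=4).
Iteration 5: no outgoing edges from {n9}; recursion stops.
SUM(k) = 0 + 1 + 1 + 1 + 1 + 1 + 2 + 2 + 2 + 2 + 3 + 3 + 4 = 23.

23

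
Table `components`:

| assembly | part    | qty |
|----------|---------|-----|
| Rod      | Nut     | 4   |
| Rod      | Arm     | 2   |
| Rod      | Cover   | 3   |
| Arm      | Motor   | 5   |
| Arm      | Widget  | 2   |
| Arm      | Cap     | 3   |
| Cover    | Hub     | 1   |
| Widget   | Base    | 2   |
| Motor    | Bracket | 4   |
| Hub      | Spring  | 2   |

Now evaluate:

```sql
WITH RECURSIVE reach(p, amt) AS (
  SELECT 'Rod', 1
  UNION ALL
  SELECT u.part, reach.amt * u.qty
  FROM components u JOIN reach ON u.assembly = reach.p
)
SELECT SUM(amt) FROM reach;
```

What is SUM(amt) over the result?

Base: (Rod, amt=1).
Iteration 1: components of {Rod} -> Arm = 1*2 = 2, Cover = 1*3 = 3, Nut = 1*4 = 4.
Iteration 2: components of {Arm,Cover,Nut} -> Cap = 2*3 = 6, Hub = 3*1 = 3, Motor = 2*5 = 10, Widget = 2*2 = 4.
Iteration 3: components of {Cap,Hub,Motor,Widget} -> Base = 4*2 = 8, Bracket = 10*4 = 40, Spring = 3*2 = 6.
Iteration 4: no further components; recursion stops.
SUM(amt) = 1 + 4 + 2 + 3 + 10 + 4 + 6 + 3 + 40 + 8 + 6 = 87.

87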